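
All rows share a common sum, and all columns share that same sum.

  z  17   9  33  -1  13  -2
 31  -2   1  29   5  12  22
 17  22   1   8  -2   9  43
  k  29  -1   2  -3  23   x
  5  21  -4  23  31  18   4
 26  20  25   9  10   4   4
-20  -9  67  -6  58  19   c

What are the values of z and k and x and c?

Rows 2 and 3 both sum to 98, so that's the common total.
The known cells in row 7 total 109, leaving 98 − 109 = -11 for the blank.
The known cells in column 7 total 60, leaving 98 − 60 = 38 for the blank.
The known cells in row 4 total 88, leaving 98 − 88 = 10 for the blank.
The known cells in row 1 total 69, leaving 98 − 69 = 29 for the blank.

z = 29, k = 10, x = 38, c = -11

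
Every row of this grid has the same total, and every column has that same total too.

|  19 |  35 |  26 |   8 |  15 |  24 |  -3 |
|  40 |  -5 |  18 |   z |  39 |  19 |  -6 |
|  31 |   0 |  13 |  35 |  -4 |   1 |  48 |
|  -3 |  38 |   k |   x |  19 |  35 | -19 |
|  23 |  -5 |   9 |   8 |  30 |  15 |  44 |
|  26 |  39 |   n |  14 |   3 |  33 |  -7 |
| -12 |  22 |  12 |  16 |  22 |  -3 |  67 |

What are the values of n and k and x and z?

n = 16, k = 30, x = 24, z = 19

Rows 1 and 3 both sum to 124, so that's the common total.
Row 2 has 40 − 5 + 18 + 39 + 19 − 6 = 105; the blank must be 124 − 105 = 19.
Column 4 has 8 + 19 + 35 + 8 + 14 + 16 = 100; the blank must be 124 − 100 = 24.
Row 4 has -3 + 38 + 24 + 19 + 35 − 19 = 94; the blank must be 124 − 94 = 30.
Row 6 has 26 + 39 + 14 + 3 + 33 − 7 = 108; the blank must be 124 − 108 = 16.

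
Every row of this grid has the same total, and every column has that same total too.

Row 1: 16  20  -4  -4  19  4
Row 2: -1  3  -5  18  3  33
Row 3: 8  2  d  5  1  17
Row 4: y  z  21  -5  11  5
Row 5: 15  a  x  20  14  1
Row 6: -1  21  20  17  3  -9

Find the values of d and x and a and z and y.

d = 18, x = 1, a = 0, z = 5, y = 14

Rows 1 and 2 both sum to 51, so that's the common total.
Column 1 has 16 − 1 + 8 + 15 − 1 = 37; the blank must be 51 − 37 = 14.
Row 4 has 14 + 21 − 5 + 11 + 5 = 46; the blank must be 51 − 46 = 5.
Row 3 has 8 + 2 + 5 + 1 + 17 = 33; the blank must be 51 − 33 = 18.
Column 3 has -4 − 5 + 18 + 21 + 20 = 50; the blank must be 51 − 50 = 1.
Row 5 has 15 + 1 + 20 + 14 + 1 = 51; the blank must be 51 − 51 = 0.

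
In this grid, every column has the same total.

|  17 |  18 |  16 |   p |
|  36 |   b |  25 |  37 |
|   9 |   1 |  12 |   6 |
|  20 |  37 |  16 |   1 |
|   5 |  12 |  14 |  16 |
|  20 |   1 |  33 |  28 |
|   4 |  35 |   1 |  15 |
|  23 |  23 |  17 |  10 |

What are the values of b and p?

Columns 1 and 3 both add up to 134, so every column sums to 134.
Column 2: 18 + 1 + 37 + 12 + 1 + 35 + 23 = 127, so the missing entry is 134 − 127 = 7.
Column 4: 37 + 6 + 1 + 16 + 28 + 15 + 10 = 113, so the missing entry is 134 − 113 = 21.

b = 7, p = 21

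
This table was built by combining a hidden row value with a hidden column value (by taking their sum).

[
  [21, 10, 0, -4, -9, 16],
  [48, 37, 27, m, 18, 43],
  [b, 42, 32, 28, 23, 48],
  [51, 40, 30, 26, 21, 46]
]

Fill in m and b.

m = 23, b = 53

The difference between any two rows is the same in every column — this is an addition table with the headers hidden.
Row 2 minus row 1 is 37 − 10 = 27, so its entry in column 4 is -4 + 27 = 23.
Row 3 minus row 1 is 42 − 10 = 32, so its entry in column 1 is 21 + 32 = 53.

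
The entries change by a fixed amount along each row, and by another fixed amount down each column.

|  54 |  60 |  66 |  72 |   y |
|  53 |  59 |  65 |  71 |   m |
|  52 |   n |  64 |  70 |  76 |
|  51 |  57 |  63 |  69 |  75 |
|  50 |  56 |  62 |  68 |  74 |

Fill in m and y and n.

m = 77, y = 78, n = 58

Along each row the entries change by 6 per step; down each column they change by -1.
Row 2: from 53 at column 1, stepping by 6 to column 5 gives 77.
Row 1: from 54 at column 1, stepping by 6 to column 5 gives 78.
Row 3: from 52 at column 1, stepping by 6 to column 2 gives 58.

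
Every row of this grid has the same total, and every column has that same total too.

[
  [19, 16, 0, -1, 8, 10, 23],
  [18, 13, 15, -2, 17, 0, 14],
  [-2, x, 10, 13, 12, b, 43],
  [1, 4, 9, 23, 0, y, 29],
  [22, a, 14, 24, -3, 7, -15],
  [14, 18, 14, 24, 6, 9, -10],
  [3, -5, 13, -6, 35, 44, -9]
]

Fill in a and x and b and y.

Rows 1 and 2 both sum to 75, so that's the common total.
Row 5 has 22 + 14 + 24 − 3 + 7 − 15 = 49; the blank must be 75 − 49 = 26.
Column 2 has 16 + 13 + 4 + 26 + 18 − 5 = 72; the blank must be 75 − 72 = 3.
Row 3 has -2 + 3 + 10 + 13 + 12 + 43 = 79; the blank must be 75 − 79 = -4.
Row 4 has 1 + 4 + 9 + 23 + 0 + 29 = 66; the blank must be 75 − 66 = 9.

a = 26, x = 3, b = -4, y = 9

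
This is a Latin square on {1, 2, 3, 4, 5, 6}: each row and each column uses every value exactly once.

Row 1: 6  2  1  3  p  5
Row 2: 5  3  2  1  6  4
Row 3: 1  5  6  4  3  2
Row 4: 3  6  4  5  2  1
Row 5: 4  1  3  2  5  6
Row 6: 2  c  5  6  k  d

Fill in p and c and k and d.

Cell (6,6): column 6 already has {1, 2, 4, 5, 6} → 3.
At (row 1, col 5): row 1 already has {1, 2, 3, 5, 6}, so the value is 4.
Cell (6,5): column 5 already has {2, 3, 4, 5, 6} → 1.
At (row 6, col 2): row 6 already has {1, 2, 3, 5, 6}, so the value is 4.

p = 4, c = 4, k = 1, d = 3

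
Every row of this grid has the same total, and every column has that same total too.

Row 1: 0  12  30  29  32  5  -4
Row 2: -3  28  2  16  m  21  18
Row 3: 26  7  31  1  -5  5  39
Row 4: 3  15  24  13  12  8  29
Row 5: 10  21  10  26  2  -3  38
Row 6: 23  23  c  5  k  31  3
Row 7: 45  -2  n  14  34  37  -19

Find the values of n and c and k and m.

Rows 1 and 3 both sum to 104, so that's the common total.
Row 7: 45 − 2 + 14 + 34 + 37 − 19 = 109, so its missing entry is 104 − 109 = -5.
Row 2: -3 + 28 + 2 + 16 + 21 + 18 = 82, so its missing entry is 104 − 82 = 22.
Column 5: 32 + 22 − 5 + 12 + 2 + 34 = 97, so its missing entry is 104 − 97 = 7.
Row 6: 23 + 23 + 5 + 7 + 31 + 3 = 92, so its missing entry is 104 − 92 = 12.

n = -5, c = 12, k = 7, m = 22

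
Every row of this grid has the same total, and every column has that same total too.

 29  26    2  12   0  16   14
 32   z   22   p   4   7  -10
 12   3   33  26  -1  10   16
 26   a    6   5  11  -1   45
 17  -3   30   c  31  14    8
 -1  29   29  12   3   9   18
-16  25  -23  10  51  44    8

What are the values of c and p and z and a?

c = 2, p = 32, z = 12, a = 7

Rows 1 and 3 both sum to 99, so that's the common total.
Row 4: 26 + 6 + 5 + 11 − 1 + 45 = 92, so its missing entry is 99 − 92 = 7.
Column 2: 26 + 3 + 7 − 3 + 29 + 25 = 87, so its missing entry is 99 − 87 = 12.
Row 2: 32 + 12 + 22 + 4 + 7 − 10 = 67, so its missing entry is 99 − 67 = 32.
Row 5: 17 − 3 + 30 + 31 + 14 + 8 = 97, so its missing entry is 99 − 97 = 2.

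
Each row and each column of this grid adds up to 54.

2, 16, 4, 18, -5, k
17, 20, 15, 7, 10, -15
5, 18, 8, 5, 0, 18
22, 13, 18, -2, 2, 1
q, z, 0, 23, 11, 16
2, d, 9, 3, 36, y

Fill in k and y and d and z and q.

k = 19, y = 15, d = -11, z = -2, q = 6

Column 1 has 2 + 17 + 5 + 22 + 2 = 48; the blank must be 54 − 48 = 6.
Row 1 has 2 + 16 + 4 + 18 − 5 = 35; the blank must be 54 − 35 = 19.
Column 6 has 19 − 15 + 18 + 1 + 16 = 39; the blank must be 54 − 39 = 15.
Row 6 has 2 + 9 + 3 + 36 + 15 = 65; the blank must be 54 − 65 = -11.
Row 5 has 6 + 0 + 23 + 11 + 16 = 56; the blank must be 54 − 56 = -2.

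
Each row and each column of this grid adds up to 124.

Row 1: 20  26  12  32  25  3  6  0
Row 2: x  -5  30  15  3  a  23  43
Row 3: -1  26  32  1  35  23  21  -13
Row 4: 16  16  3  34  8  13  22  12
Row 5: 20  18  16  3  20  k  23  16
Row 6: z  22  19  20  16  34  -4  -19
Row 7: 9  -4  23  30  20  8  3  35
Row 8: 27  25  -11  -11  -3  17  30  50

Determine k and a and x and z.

Row 5: 20 + 18 + 16 + 3 + 20 + 23 + 16 = 116, so its missing entry is 124 − 116 = 8.
Row 6: 22 + 19 + 20 + 16 + 34 − 4 − 19 = 88, so its missing entry is 124 − 88 = 36.
Column 1: 20 − 1 + 16 + 20 + 36 + 9 + 27 = 127, so its missing entry is 124 − 127 = -3.
Row 2: -3 − 5 + 30 + 15 + 3 + 23 + 43 = 106, so its missing entry is 124 − 106 = 18.

k = 8, a = 18, x = -3, z = 36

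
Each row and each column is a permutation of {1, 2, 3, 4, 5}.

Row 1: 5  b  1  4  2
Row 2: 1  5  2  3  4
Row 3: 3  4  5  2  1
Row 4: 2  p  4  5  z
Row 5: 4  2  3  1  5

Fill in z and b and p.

Cell (4,5): column 5 already has {1, 2, 4, 5} → 3.
For row 4, column 2: row 4 already has {2, 3, 4, 5}; that leaves 1.
Cell (1,2): row 1 already has {1, 2, 4, 5} → 3.

z = 3, b = 3, p = 1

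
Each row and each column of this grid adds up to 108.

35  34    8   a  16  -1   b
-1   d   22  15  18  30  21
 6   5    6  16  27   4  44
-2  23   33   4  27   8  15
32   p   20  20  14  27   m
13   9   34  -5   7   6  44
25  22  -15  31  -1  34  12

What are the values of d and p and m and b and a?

d = 3, p = 12, m = -17, b = -11, a = 27

Row 2: -1 + 22 + 15 + 18 + 30 + 21 = 105, so its missing entry is 108 − 105 = 3.
Column 4: 15 + 16 + 4 + 20 − 5 + 31 = 81, so its missing entry is 108 − 81 = 27.
Row 1: 35 + 34 + 8 + 27 + 16 − 1 = 119, so its missing entry is 108 − 119 = -11.
Column 7: -11 + 21 + 44 + 15 + 44 + 12 = 125, so its missing entry is 108 − 125 = -17.
Row 5: 32 + 20 + 20 + 14 + 27 − 17 = 96, so its missing entry is 108 − 96 = 12.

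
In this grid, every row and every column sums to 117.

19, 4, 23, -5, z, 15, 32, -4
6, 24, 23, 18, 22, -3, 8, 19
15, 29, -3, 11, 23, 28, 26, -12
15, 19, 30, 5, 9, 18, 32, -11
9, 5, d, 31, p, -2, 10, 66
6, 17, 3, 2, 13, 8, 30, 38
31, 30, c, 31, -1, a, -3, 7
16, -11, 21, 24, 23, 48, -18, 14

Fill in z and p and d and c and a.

Row 1 has 19 + 4 + 23 − 5 + 15 + 32 − 4 = 84; the blank must be 117 − 84 = 33.
Column 5 has 33 + 22 + 23 + 9 + 13 − 1 + 23 = 122; the blank must be 117 − 122 = -5.
Column 6 has 15 − 3 + 28 + 18 − 2 + 8 + 48 = 112; the blank must be 117 − 112 = 5.
Row 7 has 31 + 30 + 31 − 1 + 5 − 3 + 7 = 100; the blank must be 117 − 100 = 17.
Row 5 has 9 + 5 + 31 − 5 − 2 + 10 + 66 = 114; the blank must be 117 − 114 = 3.

z = 33, p = -5, d = 3, c = 17, a = 5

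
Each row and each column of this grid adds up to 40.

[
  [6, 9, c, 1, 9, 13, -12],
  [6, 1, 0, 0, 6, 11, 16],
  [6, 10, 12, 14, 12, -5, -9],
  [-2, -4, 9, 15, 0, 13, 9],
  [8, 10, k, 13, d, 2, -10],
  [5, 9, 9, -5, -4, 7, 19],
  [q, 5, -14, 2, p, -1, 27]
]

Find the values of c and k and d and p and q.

c = 14, k = 10, d = 7, p = 10, q = 11

Row 1: 6 + 9 + 1 + 9 + 13 − 12 = 26, so its missing entry is 40 − 26 = 14.
Column 3: 14 + 0 + 12 + 9 + 9 − 14 = 30, so its missing entry is 40 − 30 = 10.
Row 5: 8 + 10 + 10 + 13 + 2 − 10 = 33, so its missing entry is 40 − 33 = 7.
Column 5: 9 + 6 + 12 + 0 + 7 − 4 = 30, so its missing entry is 40 − 30 = 10.
Row 7: 5 − 14 + 2 + 10 − 1 + 27 = 29, so its missing entry is 40 − 29 = 11.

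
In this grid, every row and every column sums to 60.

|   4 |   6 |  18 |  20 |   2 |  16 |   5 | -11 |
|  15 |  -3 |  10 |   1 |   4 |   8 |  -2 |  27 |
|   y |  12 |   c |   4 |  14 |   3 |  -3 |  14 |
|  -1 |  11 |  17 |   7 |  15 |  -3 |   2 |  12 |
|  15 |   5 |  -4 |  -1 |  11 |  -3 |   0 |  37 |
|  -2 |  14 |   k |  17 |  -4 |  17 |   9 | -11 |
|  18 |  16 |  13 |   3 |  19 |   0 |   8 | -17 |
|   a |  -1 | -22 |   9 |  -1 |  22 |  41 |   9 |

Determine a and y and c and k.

a = 3, y = 8, c = 8, k = 20

Row 6 has -2 + 14 + 17 − 4 + 17 + 9 − 11 = 40; the blank must be 60 − 40 = 20.
Row 8 has -1 − 22 + 9 − 1 + 22 + 41 + 9 = 57; the blank must be 60 − 57 = 3.
Column 1 has 4 + 15 − 1 + 15 − 2 + 18 + 3 = 52; the blank must be 60 − 52 = 8.
Row 3 has 8 + 12 + 4 + 14 + 3 − 3 + 14 = 52; the blank must be 60 − 52 = 8.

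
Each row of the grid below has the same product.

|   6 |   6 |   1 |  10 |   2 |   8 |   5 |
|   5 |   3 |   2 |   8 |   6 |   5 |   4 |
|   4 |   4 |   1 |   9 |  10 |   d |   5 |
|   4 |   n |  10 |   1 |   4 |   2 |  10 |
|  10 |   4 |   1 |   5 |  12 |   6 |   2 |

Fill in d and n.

d = 4, n = 9

Rows 1 and 5 each multiply to 28800, so every row has product 28800.
Row 3: 4×4×1×9×10×5 = 7200, so the missing entry is 28800 ÷ 7200 = 4.
Row 4: 4×10×1×4×2×10 = 3200, so the missing entry is 28800 ÷ 3200 = 9.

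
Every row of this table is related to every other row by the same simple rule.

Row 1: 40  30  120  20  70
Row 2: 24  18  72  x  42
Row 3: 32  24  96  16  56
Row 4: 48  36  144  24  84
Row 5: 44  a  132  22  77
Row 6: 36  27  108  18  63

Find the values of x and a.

Each row is a constant multiple of every other row — this is a multiplication table with the headers hidden.
Row 2 is 24/40 = 3/5 times row 1, so its entry in column 4 is 20 × 3/5 = 12.
Row 5 is 44/40 = 11/10 times row 1, so its entry in column 2 is 30 × 11/10 = 33.

x = 12, a = 33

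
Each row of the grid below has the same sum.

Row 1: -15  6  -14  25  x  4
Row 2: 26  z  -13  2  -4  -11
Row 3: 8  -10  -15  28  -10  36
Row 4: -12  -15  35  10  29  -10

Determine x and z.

Row 3 sums to 37 and so does row 4; that's the common total.
In row 1 the known cells total 6, leaving 37 − 6 = 31.
In row 2 the known cells total 0, leaving 37 − 0 = 37.

x = 31, z = 37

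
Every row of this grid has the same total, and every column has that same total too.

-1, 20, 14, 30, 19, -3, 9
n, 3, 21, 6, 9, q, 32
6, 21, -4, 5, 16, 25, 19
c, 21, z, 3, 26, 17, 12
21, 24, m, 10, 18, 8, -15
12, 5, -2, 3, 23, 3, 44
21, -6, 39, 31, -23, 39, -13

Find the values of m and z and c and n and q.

m = 22, z = -2, c = 11, n = 18, q = -1

Rows 1 and 3 both sum to 88, so that's the common total.
Column 6 has -3 + 25 + 17 + 8 + 3 + 39 = 89; the blank must be 88 − 89 = -1.
Row 5 has 21 + 24 + 10 + 18 + 8 − 15 = 66; the blank must be 88 − 66 = 22.
Row 2 has 3 + 21 + 6 + 9 − 1 + 32 = 70; the blank must be 88 − 70 = 18.
Column 1 has -1 + 18 + 6 + 21 + 12 + 21 = 77; the blank must be 88 − 77 = 11.
Row 4 has 11 + 21 + 3 + 26 + 17 + 12 = 90; the blank must be 88 − 90 = -2.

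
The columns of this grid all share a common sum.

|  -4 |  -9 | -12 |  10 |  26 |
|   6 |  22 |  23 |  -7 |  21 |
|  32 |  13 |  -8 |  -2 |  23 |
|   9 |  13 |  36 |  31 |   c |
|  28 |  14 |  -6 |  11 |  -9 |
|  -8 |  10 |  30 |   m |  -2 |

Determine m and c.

m = 20, c = 4

The complete columns each total 63.
Column 4 is missing 63 − 43 = 20 (since 10 − 7 − 2 + 31 + 11 = 43).
Column 5 is missing 63 − 59 = 4 (since 26 + 21 + 23 − 9 − 2 = 59).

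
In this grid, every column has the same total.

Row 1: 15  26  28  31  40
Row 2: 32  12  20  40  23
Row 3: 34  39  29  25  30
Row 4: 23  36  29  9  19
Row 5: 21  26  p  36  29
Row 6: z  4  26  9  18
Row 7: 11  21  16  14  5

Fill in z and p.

z = 28, p = 16

Columns 2 and 4 both add up to 164, so every column sums to 164.
Column 1: 15 + 32 + 34 + 23 + 21 + 11 = 136, so the missing entry is 164 − 136 = 28.
Column 3: 28 + 20 + 29 + 29 + 26 + 16 = 148, so the missing entry is 164 − 148 = 16.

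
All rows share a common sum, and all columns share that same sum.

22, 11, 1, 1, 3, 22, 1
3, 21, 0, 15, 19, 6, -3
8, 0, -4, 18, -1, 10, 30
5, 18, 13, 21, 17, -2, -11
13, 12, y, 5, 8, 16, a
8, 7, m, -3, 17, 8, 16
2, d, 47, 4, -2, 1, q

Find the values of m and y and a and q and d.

Rows 1 and 2 both sum to 61, so that's the common total.
Column 2 has 11 + 21 + 0 + 18 + 12 + 7 = 69; the blank must be 61 − 69 = -8.
Row 7 has 2 − 8 + 47 + 4 − 2 + 1 = 44; the blank must be 61 − 44 = 17.
Column 7 has 1 − 3 + 30 − 11 + 16 + 17 = 50; the blank must be 61 − 50 = 11.
Row 5 has 13 + 12 + 5 + 8 + 16 + 11 = 65; the blank must be 61 − 65 = -4.
Row 6 has 8 + 7 − 3 + 17 + 8 + 16 = 53; the blank must be 61 − 53 = 8.

m = 8, y = -4, a = 11, q = 17, d = -8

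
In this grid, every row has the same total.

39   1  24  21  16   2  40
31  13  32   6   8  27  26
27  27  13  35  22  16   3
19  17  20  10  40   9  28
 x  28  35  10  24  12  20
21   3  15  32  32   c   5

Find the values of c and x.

Rows 1 and 3 both add up to 143, so every row sums to 143.
Row 6: 21 + 3 + 15 + 32 + 32 + 5 = 108, so the missing entry is 143 − 108 = 35.
Row 5: 28 + 35 + 10 + 24 + 12 + 20 = 129, so the missing entry is 143 − 129 = 14.

c = 35, x = 14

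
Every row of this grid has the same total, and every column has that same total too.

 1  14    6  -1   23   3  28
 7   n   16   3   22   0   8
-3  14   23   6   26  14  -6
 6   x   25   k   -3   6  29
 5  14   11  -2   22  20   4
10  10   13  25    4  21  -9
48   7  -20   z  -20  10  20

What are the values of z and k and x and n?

Rows 1 and 3 both sum to 74, so that's the common total.
The known cells in row 2 total 56, leaving 74 − 56 = 18 for the blank.
The known cells in column 2 total 77, leaving 74 − 77 = -3 for the blank.
The known cells in row 7 total 45, leaving 74 − 45 = 29 for the blank.
The known cells in row 4 total 60, leaving 74 − 60 = 14 for the blank.

z = 29, k = 14, x = -3, n = 18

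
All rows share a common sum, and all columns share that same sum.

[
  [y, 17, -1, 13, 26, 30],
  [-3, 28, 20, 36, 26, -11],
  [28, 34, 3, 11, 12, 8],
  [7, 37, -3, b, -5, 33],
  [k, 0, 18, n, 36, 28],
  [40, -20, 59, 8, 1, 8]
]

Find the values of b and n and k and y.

b = 27, n = 1, k = 13, y = 11

Rows 2 and 3 both sum to 96, so that's the common total.
Row 4 has 7 + 37 − 3 − 5 + 33 = 69; the blank must be 96 − 69 = 27.
Row 1 has 17 − 1 + 13 + 26 + 30 = 85; the blank must be 96 − 85 = 11.
Column 1 has 11 − 3 + 28 + 7 + 40 = 83; the blank must be 96 − 83 = 13.
Row 5 has 13 + 0 + 18 + 36 + 28 = 95; the blank must be 96 − 95 = 1.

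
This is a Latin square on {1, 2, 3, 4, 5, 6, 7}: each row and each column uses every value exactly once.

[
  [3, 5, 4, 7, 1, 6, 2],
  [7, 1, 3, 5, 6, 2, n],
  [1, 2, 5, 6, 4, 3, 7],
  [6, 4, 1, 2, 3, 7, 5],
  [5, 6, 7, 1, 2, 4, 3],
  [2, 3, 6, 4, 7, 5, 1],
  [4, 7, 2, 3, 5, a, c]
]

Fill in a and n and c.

a = 1, n = 4, c = 6

Cell (2,7): row 2 already has {1, 2, 3, 5, 6, 7} → 4.
Cell (7,7): column 7 already has {1, 2, 3, 4, 5, 7} → 6.
Cell (7,6): row 7 already has {2, 3, 4, 5, 6, 7} → 1.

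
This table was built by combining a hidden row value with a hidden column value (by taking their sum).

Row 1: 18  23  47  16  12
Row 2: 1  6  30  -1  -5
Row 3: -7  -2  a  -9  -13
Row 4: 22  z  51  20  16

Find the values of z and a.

z = 27, a = 22

The difference between any two rows is the same in every column — this is an addition table with the headers hidden.
Row 4 minus row 1 is 22 − 18 = 4, so its entry in column 2 is 23 + 4 = 27.
Row 3 minus row 1 is -7 − 18 = -25, so its entry in column 3 is 47 + (-25) = 22.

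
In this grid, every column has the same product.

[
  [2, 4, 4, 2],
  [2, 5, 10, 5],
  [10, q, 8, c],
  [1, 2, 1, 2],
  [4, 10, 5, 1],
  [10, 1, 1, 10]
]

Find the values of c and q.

Columns 1 and 3 each multiply to 1600, so every column has product 1600.
Column 4: 2×5×2×1×10 = 200, so the missing entry is 1600 ÷ 200 = 8.
Column 2: 4×5×2×10×1 = 400, so the missing entry is 1600 ÷ 400 = 4.

c = 8, q = 4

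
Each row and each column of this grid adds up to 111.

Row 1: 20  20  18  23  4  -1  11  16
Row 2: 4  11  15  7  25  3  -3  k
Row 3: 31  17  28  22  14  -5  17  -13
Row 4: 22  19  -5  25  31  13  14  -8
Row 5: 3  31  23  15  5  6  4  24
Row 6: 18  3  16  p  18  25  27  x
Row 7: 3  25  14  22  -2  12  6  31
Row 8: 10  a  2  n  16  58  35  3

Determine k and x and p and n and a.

k = 49, x = 9, p = -5, n = 2, a = -15

The known cells in column 2 total 126, leaving 111 − 126 = -15 for the blank.
The known cells in row 8 total 109, leaving 111 − 109 = 2 for the blank.
The known cells in row 2 total 62, leaving 111 − 62 = 49 for the blank.
The known cells in column 8 total 102, leaving 111 − 102 = 9 for the blank.
The known cells in row 6 total 116, leaving 111 − 116 = -5 for the blank.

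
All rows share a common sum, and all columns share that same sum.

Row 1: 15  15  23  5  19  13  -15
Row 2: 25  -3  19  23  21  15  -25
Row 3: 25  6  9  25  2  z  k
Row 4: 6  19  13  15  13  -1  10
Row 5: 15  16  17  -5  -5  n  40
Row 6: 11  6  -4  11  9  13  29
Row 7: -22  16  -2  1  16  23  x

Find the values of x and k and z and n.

x = 43, k = -7, z = 15, n = -3

Rows 1 and 2 both sum to 75, so that's the common total.
Row 7 has -22 + 16 − 2 + 1 + 16 + 23 = 32; the blank must be 75 − 32 = 43.
Row 5 has 15 + 16 + 17 − 5 − 5 + 40 = 78; the blank must be 75 − 78 = -3.
Column 6 has 13 + 15 − 1 − 3 + 13 + 23 = 60; the blank must be 75 − 60 = 15.
Row 3 has 25 + 6 + 9 + 25 + 2 + 15 = 82; the blank must be 75 − 82 = -7.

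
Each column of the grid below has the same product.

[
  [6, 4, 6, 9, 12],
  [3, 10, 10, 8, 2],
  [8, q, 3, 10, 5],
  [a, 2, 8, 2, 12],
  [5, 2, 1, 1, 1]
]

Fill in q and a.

Columns 4 and 5 each multiply to 1440, so every column has product 1440.
Column 2: 4×10×2×2 = 160, so the missing entry is 1440 ÷ 160 = 9.
Column 1: 6×3×8×5 = 720, so the missing entry is 1440 ÷ 720 = 2.

q = 9, a = 2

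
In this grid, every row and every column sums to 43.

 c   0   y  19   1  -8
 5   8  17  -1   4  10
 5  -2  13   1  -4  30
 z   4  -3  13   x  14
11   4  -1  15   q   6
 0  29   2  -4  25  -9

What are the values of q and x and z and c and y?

Row 5 has 11 + 4 − 1 + 15 + 6 = 35; the blank must be 43 − 35 = 8.
Column 5 has 1 + 4 − 4 + 8 + 25 = 34; the blank must be 43 − 34 = 9.
Row 4 has 4 − 3 + 13 + 9 + 14 = 37; the blank must be 43 − 37 = 6.
Column 1 has 5 + 5 + 6 + 11 + 0 = 27; the blank must be 43 − 27 = 16.
Row 1 has 16 + 0 + 19 + 1 − 8 = 28; the blank must be 43 − 28 = 15.

q = 8, x = 9, z = 6, c = 16, y = 15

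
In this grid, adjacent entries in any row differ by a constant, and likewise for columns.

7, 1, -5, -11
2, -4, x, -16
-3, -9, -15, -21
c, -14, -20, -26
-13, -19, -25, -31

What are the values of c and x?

c = -8, x = -10

Along each row the entries change by -6 per step; down each column they change by -5.
Row 4: from -14 at column 2, stepping by -6 to column 1 gives -8.
Row 2: from 2 at column 1, stepping by -6 to column 3 gives -10.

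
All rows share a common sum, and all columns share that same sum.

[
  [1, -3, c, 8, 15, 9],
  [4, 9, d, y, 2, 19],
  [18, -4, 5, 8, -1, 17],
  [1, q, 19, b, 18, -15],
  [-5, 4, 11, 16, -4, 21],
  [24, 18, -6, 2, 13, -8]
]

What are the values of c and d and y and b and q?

Rows 3 and 5 both sum to 43, so that's the common total.
The known cells in column 2 total 24, leaving 43 − 24 = 19 for the blank.
The known cells in row 1 total 30, leaving 43 − 30 = 13 for the blank.
The known cells in column 3 total 42, leaving 43 − 42 = 1 for the blank.
The known cells in row 4 total 42, leaving 43 − 42 = 1 for the blank.
The known cells in row 2 total 35, leaving 43 − 35 = 8 for the blank.

c = 13, d = 1, y = 8, b = 1, q = 19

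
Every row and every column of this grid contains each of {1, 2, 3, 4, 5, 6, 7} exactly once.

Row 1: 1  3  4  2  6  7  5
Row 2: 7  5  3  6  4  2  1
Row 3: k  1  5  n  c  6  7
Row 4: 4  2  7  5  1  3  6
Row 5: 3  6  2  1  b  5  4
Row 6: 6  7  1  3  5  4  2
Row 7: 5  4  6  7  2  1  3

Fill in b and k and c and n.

b = 7, k = 2, c = 3, n = 4

At (row 3, col 4): column 4 already has {1, 2, 3, 5, 6, 7}, so the value is 4.
Cell (3,1): column 1 already has {1, 3, 4, 5, 6, 7} → 2.
For row 3, column 5: row 3 already has {1, 2, 4, 5, 6, 7}; that leaves 3.
Cell (5,5): row 5 already has {1, 2, 3, 4, 5, 6} → 7.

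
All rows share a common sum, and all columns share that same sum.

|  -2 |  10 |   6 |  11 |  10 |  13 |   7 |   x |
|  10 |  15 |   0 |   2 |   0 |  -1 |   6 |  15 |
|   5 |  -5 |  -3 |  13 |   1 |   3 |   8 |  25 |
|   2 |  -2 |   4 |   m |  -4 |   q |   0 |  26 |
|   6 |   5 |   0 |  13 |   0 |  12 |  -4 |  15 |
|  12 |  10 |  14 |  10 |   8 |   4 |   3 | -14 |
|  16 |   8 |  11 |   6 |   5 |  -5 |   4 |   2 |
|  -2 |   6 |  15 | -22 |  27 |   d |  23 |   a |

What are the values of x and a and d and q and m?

x = -8, a = -14, d = 14, q = 7, m = 14

Rows 2 and 3 both sum to 47, so that's the common total.
Row 1: -2 + 10 + 6 + 11 + 10 + 13 + 7 = 55, so its missing entry is 47 − 55 = -8.
Column 8: -8 + 15 + 25 + 26 + 15 − 14 + 2 = 61, so its missing entry is 47 − 61 = -14.
Column 4: 11 + 2 + 13 + 13 + 10 + 6 − 22 = 33, so its missing entry is 47 − 33 = 14.
Row 8: -2 + 6 + 15 − 22 + 27 + 23 − 14 = 33, so its missing entry is 47 − 33 = 14.
Row 4: 2 − 2 + 4 + 14 − 4 + 0 + 26 = 40, so its missing entry is 47 − 40 = 7.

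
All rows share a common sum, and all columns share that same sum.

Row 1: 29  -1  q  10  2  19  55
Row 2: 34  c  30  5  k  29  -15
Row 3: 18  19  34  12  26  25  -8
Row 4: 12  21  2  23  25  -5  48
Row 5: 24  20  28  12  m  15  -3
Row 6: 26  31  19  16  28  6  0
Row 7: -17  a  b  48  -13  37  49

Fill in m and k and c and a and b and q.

m = 30, k = 28, c = 15, a = 21, b = 1, q = 12

Rows 3 and 4 both sum to 126, so that's the common total.
The known cells in row 5 total 96, leaving 126 − 96 = 30 for the blank.
The known cells in column 5 total 98, leaving 126 − 98 = 28 for the blank.
The known cells in row 2 total 111, leaving 126 − 111 = 15 for the blank.
The known cells in column 2 total 105, leaving 126 − 105 = 21 for the blank.
The known cells in row 7 total 125, leaving 126 − 125 = 1 for the blank.
The known cells in row 1 total 114, leaving 126 − 114 = 12 for the blank.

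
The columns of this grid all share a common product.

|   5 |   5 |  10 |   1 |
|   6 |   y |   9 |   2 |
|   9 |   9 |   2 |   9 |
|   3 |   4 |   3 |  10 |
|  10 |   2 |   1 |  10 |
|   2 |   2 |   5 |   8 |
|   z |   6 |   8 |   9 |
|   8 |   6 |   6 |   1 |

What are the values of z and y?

z = 1, y = 5

Columns 3 and 4 each multiply to 129600, so every column has product 129600.
Column 1: 5×6×9×3×10×2×8 = 129600, so the missing entry is 129600 ÷ 129600 = 1.
Column 2: 5×9×4×2×2×6×6 = 25920, so the missing entry is 129600 ÷ 25920 = 5.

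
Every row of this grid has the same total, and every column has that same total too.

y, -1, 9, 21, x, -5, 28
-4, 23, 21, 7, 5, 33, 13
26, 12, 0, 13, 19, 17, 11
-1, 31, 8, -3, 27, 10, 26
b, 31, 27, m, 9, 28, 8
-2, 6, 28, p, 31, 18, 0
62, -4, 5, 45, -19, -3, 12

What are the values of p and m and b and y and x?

p = 17, m = -2, b = -3, y = 20, x = 26

Rows 2 and 3 both sum to 98, so that's the common total.
Column 5 has 5 + 19 + 27 + 9 + 31 − 19 = 72; the blank must be 98 − 72 = 26.
Row 1 has -1 + 9 + 21 + 26 − 5 + 28 = 78; the blank must be 98 − 78 = 20.
Column 1 has 20 − 4 + 26 − 1 − 2 + 62 = 101; the blank must be 98 − 101 = -3.
Row 5 has -3 + 31 + 27 + 9 + 28 + 8 = 100; the blank must be 98 − 100 = -2.
Row 6 has -2 + 6 + 28 + 31 + 18 + 0 = 81; the blank must be 98 − 81 = 17.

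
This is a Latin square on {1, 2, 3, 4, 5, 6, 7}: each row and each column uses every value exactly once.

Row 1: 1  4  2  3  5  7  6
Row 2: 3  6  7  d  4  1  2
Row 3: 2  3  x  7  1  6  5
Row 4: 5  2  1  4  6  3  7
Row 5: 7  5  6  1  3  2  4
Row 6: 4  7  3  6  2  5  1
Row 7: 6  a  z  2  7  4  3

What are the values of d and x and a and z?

d = 5, x = 4, a = 1, z = 5

Cell (7,2): column 2 already has {2, 3, 4, 5, 6, 7} → 1.
For row 7, column 3: row 7 already has {1, 2, 3, 4, 6, 7}; that leaves 5.
For row 2, column 4: row 2 already has {1, 2, 3, 4, 6, 7}; that leaves 5.
For row 3, column 3: row 3 already has {1, 2, 3, 5, 6, 7}; that leaves 4.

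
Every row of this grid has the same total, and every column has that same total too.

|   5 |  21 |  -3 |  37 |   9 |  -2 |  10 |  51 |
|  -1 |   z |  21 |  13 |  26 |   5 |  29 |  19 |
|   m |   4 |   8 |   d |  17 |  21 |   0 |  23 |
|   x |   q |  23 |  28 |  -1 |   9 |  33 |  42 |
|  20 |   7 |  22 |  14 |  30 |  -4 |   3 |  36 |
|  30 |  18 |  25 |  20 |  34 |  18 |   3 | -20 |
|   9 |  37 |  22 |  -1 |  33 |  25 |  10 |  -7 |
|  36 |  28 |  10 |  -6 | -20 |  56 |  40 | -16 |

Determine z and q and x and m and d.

Rows 1 and 5 both sum to 128, so that's the common total.
Row 2: -1 + 21 + 13 + 26 + 5 + 29 + 19 = 112, so its missing entry is 128 − 112 = 16.
Column 2: 21 + 16 + 4 + 7 + 18 + 37 + 28 = 131, so its missing entry is 128 − 131 = -3.
Row 4: -3 + 23 + 28 − 1 + 9 + 33 + 42 = 131, so its missing entry is 128 − 131 = -3.
Column 1: 5 − 1 − 3 + 20 + 30 + 9 + 36 = 96, so its missing entry is 128 − 96 = 32.
Row 3: 32 + 4 + 8 + 17 + 21 + 0 + 23 = 105, so its missing entry is 128 − 105 = 23.

z = 16, q = -3, x = -3, m = 32, d = 23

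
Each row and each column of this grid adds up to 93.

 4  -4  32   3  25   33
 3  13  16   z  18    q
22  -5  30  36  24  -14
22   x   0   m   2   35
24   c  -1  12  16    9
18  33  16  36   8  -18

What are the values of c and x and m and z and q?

c = 33, x = 23, m = 11, z = -5, q = 48

Row 5: 24 − 1 + 12 + 16 + 9 = 60, so its missing entry is 93 − 60 = 33.
Column 2: -4 + 13 − 5 + 33 + 33 = 70, so its missing entry is 93 − 70 = 23.
Column 6: 33 − 14 + 35 + 9 − 18 = 45, so its missing entry is 93 − 45 = 48.
Row 4: 22 + 23 + 0 + 2 + 35 = 82, so its missing entry is 93 − 82 = 11.
Row 2: 3 + 13 + 16 + 18 + 48 = 98, so its missing entry is 93 − 98 = -5.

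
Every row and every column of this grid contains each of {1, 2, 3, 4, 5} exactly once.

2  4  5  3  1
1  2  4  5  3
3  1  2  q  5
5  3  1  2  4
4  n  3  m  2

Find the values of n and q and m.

n = 5, q = 4, m = 1

For row 3, column 4: row 3 already has {1, 2, 3, 5}; that leaves 4.
Cell (5,2): column 2 already has {1, 2, 3, 4} → 5.
At (row 5, col 4): row 5 already has {2, 3, 4, 5}, so the value is 1.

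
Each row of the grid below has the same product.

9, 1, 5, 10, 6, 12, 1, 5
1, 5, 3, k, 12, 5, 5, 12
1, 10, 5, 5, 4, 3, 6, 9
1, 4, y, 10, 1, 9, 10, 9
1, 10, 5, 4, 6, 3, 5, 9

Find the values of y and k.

y = 5, k = 3

Rows 1 and 3 each multiply to 162000, so every row has product 162000.
Row 4: 1×4×10×1×9×10×9 = 32400, so the missing entry is 162000 ÷ 32400 = 5.
Row 2: 1×5×3×12×5×5×12 = 54000, so the missing entry is 162000 ÷ 54000 = 3.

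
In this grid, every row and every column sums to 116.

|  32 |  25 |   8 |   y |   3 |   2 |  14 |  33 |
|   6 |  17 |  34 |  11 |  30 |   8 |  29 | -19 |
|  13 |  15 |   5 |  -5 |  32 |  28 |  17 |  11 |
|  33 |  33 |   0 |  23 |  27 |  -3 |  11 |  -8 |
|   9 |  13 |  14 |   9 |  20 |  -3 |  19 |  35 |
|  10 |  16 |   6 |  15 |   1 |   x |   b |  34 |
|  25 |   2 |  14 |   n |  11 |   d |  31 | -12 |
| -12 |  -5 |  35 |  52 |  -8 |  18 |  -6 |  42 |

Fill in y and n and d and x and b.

Row 1 has 32 + 25 + 8 + 3 + 2 + 14 + 33 = 117; the blank must be 116 − 117 = -1.
Column 7 has 14 + 29 + 17 + 11 + 19 + 31 − 6 = 115; the blank must be 116 − 115 = 1.
Row 6 has 10 + 16 + 6 + 15 + 1 + 1 + 34 = 83; the blank must be 116 − 83 = 33.
Column 6 has 2 + 8 + 28 − 3 − 3 + 33 + 18 = 83; the blank must be 116 − 83 = 33.
Row 7 has 25 + 2 + 14 + 11 + 33 + 31 − 12 = 104; the blank must be 116 − 104 = 12.

y = -1, n = 12, d = 33, x = 33, b = 1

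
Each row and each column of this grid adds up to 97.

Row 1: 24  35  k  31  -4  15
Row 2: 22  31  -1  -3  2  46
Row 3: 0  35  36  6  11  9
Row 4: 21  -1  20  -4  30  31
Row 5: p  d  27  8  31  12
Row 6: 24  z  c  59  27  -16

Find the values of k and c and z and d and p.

The known cells in column 1 total 91, leaving 97 − 91 = 6 for the blank.
The known cells in row 1 total 101, leaving 97 − 101 = -4 for the blank.
The known cells in row 5 total 84, leaving 97 − 84 = 13 for the blank.
The known cells in column 2 total 113, leaving 97 − 113 = -16 for the blank.
The known cells in row 6 total 78, leaving 97 − 78 = 19 for the blank.

k = -4, c = 19, z = -16, d = 13, p = 6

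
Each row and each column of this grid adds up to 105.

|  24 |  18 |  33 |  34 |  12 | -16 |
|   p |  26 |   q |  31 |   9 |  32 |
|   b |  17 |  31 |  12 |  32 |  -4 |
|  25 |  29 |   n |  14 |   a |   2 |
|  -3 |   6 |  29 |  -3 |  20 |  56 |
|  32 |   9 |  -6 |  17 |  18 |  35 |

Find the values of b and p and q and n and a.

b = 17, p = 10, q = -3, n = 21, a = 14

The known cells in column 5 total 91, leaving 105 − 91 = 14 for the blank.
The known cells in row 3 total 88, leaving 105 − 88 = 17 for the blank.
The known cells in column 1 total 95, leaving 105 − 95 = 10 for the blank.
The known cells in row 2 total 108, leaving 105 − 108 = -3 for the blank.
The known cells in row 4 total 84, leaving 105 − 84 = 21 for the blank.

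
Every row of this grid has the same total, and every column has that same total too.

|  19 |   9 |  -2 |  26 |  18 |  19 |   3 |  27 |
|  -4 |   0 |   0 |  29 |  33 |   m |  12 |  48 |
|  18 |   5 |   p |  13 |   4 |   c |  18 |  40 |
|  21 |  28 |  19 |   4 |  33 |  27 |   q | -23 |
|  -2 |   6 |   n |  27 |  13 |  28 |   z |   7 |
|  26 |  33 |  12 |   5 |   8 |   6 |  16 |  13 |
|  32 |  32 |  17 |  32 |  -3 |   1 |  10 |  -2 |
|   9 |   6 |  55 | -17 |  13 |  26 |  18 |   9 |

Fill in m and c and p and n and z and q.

m = 1, c = 11, p = 10, n = 8, z = 32, q = 10

Rows 1 and 6 both sum to 119, so that's the common total.
The known cells in row 2 total 118, leaving 119 − 118 = 1 for the blank.
The known cells in row 4 total 109, leaving 119 − 109 = 10 for the blank.
The known cells in column 7 total 87, leaving 119 − 87 = 32 for the blank.
The known cells in row 5 total 111, leaving 119 − 111 = 8 for the blank.
The known cells in column 3 total 109, leaving 119 − 109 = 10 for the blank.
The known cells in row 3 total 108, leaving 119 − 108 = 11 for the blank.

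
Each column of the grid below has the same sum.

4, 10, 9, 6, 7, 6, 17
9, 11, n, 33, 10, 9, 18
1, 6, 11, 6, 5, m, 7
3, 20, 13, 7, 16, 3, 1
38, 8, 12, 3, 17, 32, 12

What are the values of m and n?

m = 5, n = 10

Columns 2 and 5 both add up to 55, so every column sums to 55.
Column 6: 6 + 9 + 3 + 32 = 50, so the missing entry is 55 − 50 = 5.
Column 3: 9 + 11 + 13 + 12 = 45, so the missing entry is 55 − 45 = 10.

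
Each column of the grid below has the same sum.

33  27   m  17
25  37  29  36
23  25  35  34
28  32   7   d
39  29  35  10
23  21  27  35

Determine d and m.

The complete columns each total 171.
Column 4 is missing 171 − 132 = 39 (since 17 + 36 + 34 + 10 + 35 = 132).
Column 3 is missing 171 − 133 = 38 (since 29 + 35 + 7 + 35 + 27 = 133).

d = 39, m = 38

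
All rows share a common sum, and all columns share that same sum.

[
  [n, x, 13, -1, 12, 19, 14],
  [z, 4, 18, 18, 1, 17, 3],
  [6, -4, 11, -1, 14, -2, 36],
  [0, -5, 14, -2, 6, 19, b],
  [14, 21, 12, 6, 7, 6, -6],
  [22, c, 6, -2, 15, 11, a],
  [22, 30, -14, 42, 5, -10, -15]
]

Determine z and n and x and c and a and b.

z = -1, n = -3, x = 6, c = 8, a = 0, b = 28

Rows 3 and 5 both sum to 60, so that's the common total.
Row 4: 0 − 5 + 14 − 2 + 6 + 19 = 32, so its missing entry is 60 − 32 = 28.
Column 7: 14 + 3 + 36 + 28 − 6 − 15 = 60, so its missing entry is 60 − 60 = 0.
Row 6: 22 + 6 − 2 + 15 + 11 + 0 = 52, so its missing entry is 60 − 52 = 8.
Column 2: 4 − 4 − 5 + 21 + 8 + 30 = 54, so its missing entry is 60 − 54 = 6.
Row 1: 6 + 13 − 1 + 12 + 19 + 14 = 63, so its missing entry is 60 − 63 = -3.
Row 2: 4 + 18 + 18 + 1 + 17 + 3 = 61, so its missing entry is 60 − 61 = -1.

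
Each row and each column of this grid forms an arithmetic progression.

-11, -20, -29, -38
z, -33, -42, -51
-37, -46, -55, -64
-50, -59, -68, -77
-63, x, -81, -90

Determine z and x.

Along each row the entries change by -9 per step; down each column they change by -13.
Row 2: from -33 at column 2, stepping by -9 to column 1 gives -24.
Row 5: from -63 at column 1, stepping by -9 to column 2 gives -72.

z = -24, x = -72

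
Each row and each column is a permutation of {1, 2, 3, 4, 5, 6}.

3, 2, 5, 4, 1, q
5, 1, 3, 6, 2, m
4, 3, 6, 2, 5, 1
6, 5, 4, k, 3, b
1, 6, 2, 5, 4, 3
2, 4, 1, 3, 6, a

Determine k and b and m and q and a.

Cell (6,6): row 6 already has {1, 2, 3, 4, 6} → 5.
Cell (2,6): row 2 already has {1, 2, 3, 5, 6} → 4.
Cell (4,4): column 4 already has {2, 3, 4, 5, 6} → 1.
For row 1, column 6: row 1 already has {1, 2, 3, 4, 5}; that leaves 6.
For row 4, column 6: row 4 already has {1, 3, 4, 5, 6}; that leaves 2.

k = 1, b = 2, m = 4, q = 6, a = 5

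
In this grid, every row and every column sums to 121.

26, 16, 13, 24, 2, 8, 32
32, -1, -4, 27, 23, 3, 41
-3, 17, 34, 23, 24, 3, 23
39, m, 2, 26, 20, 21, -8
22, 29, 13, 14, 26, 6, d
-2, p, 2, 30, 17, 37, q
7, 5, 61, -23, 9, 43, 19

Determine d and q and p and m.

Row 4: 39 + 2 + 26 + 20 + 21 − 8 = 100, so its missing entry is 121 − 100 = 21.
Column 2: 16 − 1 + 17 + 21 + 29 + 5 = 87, so its missing entry is 121 − 87 = 34.
Row 5: 22 + 29 + 13 + 14 + 26 + 6 = 110, so its missing entry is 121 − 110 = 11.
Row 6: -2 + 34 + 2 + 30 + 17 + 37 = 118, so its missing entry is 121 − 118 = 3.

d = 11, q = 3, p = 34, m = 21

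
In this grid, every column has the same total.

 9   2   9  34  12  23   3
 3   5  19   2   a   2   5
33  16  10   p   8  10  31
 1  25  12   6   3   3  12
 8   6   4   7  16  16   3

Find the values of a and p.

a = 15, p = 5

Columns 6 and 7 both add up to 54, so every column sums to 54.
Column 5: 12 + 8 + 3 + 16 = 39, so the missing entry is 54 − 39 = 15.
Column 4: 34 + 2 + 6 + 7 = 49, so the missing entry is 54 − 49 = 5.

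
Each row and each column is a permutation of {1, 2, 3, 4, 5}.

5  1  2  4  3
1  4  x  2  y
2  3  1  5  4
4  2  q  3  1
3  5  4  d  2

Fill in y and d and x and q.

y = 5, d = 1, x = 3, q = 5

Cell (4,3): row 4 already has {1, 2, 3, 4} → 5.
At (row 2, col 3): column 3 already has {1, 2, 4, 5}, so the value is 3.
Cell (2,5): row 2 already has {1, 2, 3, 4} → 5.
Cell (5,4): row 5 already has {2, 3, 4, 5} → 1.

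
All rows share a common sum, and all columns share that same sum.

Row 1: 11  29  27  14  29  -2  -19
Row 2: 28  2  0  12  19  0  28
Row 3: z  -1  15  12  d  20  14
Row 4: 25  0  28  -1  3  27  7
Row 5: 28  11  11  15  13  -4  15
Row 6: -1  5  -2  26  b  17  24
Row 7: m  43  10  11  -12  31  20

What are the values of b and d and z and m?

b = 20, d = 17, z = 12, m = -14

Rows 1 and 2 both sum to 89, so that's the common total.
Row 6: -1 + 5 − 2 + 26 + 17 + 24 = 69, so its missing entry is 89 − 69 = 20.
Column 5: 29 + 19 + 3 + 13 + 20 − 12 = 72, so its missing entry is 89 − 72 = 17.
Row 3: -1 + 15 + 12 + 17 + 20 + 14 = 77, so its missing entry is 89 − 77 = 12.
Row 7: 43 + 10 + 11 − 12 + 31 + 20 = 103, so its missing entry is 89 − 103 = -14.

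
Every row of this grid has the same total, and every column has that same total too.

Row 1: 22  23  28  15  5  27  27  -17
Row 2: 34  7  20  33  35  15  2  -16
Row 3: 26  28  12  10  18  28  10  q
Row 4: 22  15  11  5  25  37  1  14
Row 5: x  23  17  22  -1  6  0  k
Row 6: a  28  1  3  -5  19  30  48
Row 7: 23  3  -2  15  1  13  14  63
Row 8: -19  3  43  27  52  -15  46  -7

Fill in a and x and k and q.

a = 6, x = 16, k = 47, q = -2

Rows 1 and 2 both sum to 130, so that's the common total.
Row 6 has 28 + 1 + 3 − 5 + 19 + 30 + 48 = 124; the blank must be 130 − 124 = 6.
Column 1 has 22 + 34 + 26 + 22 + 6 + 23 − 19 = 114; the blank must be 130 − 114 = 16.
Row 5 has 16 + 23 + 17 + 22 − 1 + 6 + 0 = 83; the blank must be 130 − 83 = 47.
Row 3 has 26 + 28 + 12 + 10 + 18 + 28 + 10 = 132; the blank must be 130 − 132 = -2.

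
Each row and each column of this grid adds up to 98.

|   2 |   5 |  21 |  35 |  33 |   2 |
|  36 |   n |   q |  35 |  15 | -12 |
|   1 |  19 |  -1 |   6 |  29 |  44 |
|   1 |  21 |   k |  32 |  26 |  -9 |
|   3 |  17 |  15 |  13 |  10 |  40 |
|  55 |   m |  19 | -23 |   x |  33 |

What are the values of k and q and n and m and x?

Column 5: 33 + 15 + 29 + 26 + 10 = 113, so its missing entry is 98 − 113 = -15.
Row 6: 55 + 19 − 23 − 15 + 33 = 69, so its missing entry is 98 − 69 = 29.
Column 2: 5 + 19 + 21 + 17 + 29 = 91, so its missing entry is 98 − 91 = 7.
Row 2: 36 + 7 + 35 + 15 − 12 = 81, so its missing entry is 98 − 81 = 17.
Row 4: 1 + 21 + 32 + 26 − 9 = 71, so its missing entry is 98 − 71 = 27.

k = 27, q = 17, n = 7, m = 29, x = -15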